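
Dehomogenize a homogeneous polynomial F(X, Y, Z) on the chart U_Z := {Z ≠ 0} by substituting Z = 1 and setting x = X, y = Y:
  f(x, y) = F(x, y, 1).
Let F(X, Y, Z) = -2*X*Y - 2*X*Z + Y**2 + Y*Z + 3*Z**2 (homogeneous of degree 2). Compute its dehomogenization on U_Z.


f(x, y) = -2*x*y - 2*x + y**2 + y + 3

On U_Z we set Z = 1. Each monomial c·X^i·Y^j·Z^k in F becomes c·x^i·y^j·1^k = c·x^i·y^j.
Substituting Z = 1: F(X, Y, 1) = -2*x*y - 2*x + y**2 + y + 3.
Note: deg(f) ≤ deg(F) = 2; strict inequality happens when F is divisible by Z (lost terms).


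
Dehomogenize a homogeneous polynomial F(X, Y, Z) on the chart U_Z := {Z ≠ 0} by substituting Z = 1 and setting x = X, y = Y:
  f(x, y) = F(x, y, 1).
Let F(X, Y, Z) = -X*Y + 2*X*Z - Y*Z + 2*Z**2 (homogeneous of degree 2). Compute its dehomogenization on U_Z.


f(x, y) = -x*y + 2*x - y + 2

On U_Z we set Z = 1. Each monomial c·X^i·Y^j·Z^k in F becomes c·x^i·y^j·1^k = c·x^i·y^j.
Substituting Z = 1: F(X, Y, 1) = -x*y + 2*x - y + 2.
Note: deg(f) ≤ deg(F) = 2; strict inequality happens when F is divisible by Z (lost terms).


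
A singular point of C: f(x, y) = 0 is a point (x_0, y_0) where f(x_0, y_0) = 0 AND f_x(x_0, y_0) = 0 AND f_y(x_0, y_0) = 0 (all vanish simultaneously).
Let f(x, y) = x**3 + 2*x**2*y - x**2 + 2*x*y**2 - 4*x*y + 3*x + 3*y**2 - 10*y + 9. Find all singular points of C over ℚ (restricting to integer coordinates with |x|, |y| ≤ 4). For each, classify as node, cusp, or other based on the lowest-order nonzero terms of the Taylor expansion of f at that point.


Singular points: {(-1, 2)}; classification: cusp.

Compute partial derivatives:
  f_x = 3*x**2 + 4*x*y - 2*x + 2*y**2 - 4*y + 3.
  f_y = 2*x**2 + 4*x*y - 4*x + 6*y - 10.
Scan x_0 ∈ {−4, ..., 4}. For each x_0, f_y(x_0, y) is a polynomial in y; find its integer roots y ∈ {−4, ..., 4}, then test f_x and f at those candidates.
  x = -4: f_y(-4, y) = 38 - 10*y; no integer root y with |y| ≤ 4.
  x = -3: f_y(-3, y) = 20 - 6*y; no integer root y with |y| ≤ 4.
  x = -2: f_y(-2, y) = 6 - 2*y; vanishes at y ∈ {3}. (-2, 3): f_x = 1 ≠ 0.
  x = -1: f_y(-1, y) = 2*y - 4; vanishes at y ∈ {2}. (-1, 2): f_x = 0, f = 0 — SINGULAR.
  x = 0: f_y(0, y) = 6*y - 10; no integer root y with |y| ≤ 4.
  x = 1: f_y(1, y) = 10*y - 12; no integer root y with |y| ≤ 4.
  x = 2: f_y(2, y) = 14*y - 10; no integer root y with |y| ≤ 4.
  x = 3: f_y(3, y) = 18*y - 4; no integer root y with |y| ≤ 4.
  x = 4: f_y(4, y) = 22*y + 6; no integer root y with |y| ≤ 4.
Only singular point on the grid: (-1, 2).
Classify: substitute x = -1 + u, y = 2 + v and expand: f = u**3 + 2*u**2*v + 2*u*v**2 + v**2.
No constant or linear terms (consistent with a singular point). Quadratic part: v**2. Cubic part: u**3 + 2*u**2*v + 2*u*v**2.
The quadratic part v**2 is a perfect square, so there is a single (double) tangent line v = 0, i.e. y = 2. Restricting the cubic part to that line (v = 0) leaves u**3 ≠ 0, so f is not divisible by v and the branch is v² ≈ -u**3 to lowest order — this is a cusp.
Classification: cusp.


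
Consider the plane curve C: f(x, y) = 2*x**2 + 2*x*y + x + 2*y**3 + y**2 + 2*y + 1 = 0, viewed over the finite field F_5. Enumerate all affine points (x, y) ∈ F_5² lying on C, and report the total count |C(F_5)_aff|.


Affine F_5-points: {(0, 2), (0, 3), (2, 1), (4, 1), (4, 3)}; count = 5.

For each of the 25 pairs (x, y) ∈ F_5², evaluate f(x, y) mod 5. Record the zeros.
  x = 0: [0↦1, 1↦1, 2↦0, 3↦0, 4↦3]  zeros at y ∈ {2, 3}
  x = 1: [0↦4, 1↦1, 2↦2, 3↦4, 4↦4]  zeros at y ∈ ∅
  x = 2: [0↦1, 1↦0, 2↦3, 3↦2, 4↦4]  zeros at y ∈ {1}
  x = 3: [0↦2, 1↦3, 2↦3, 3↦4, 4↦3]  zeros at y ∈ ∅
  x = 4: [0↦2, 1↦0, 2↦2, 3↦0, 4↦1]  zeros at y ∈ {1, 3}
Collecting zeros: affine points = {(0, 2), (0, 3), (2, 1), (4, 1), (4, 3)}.
Total count |C(F_5)_aff| = 5.


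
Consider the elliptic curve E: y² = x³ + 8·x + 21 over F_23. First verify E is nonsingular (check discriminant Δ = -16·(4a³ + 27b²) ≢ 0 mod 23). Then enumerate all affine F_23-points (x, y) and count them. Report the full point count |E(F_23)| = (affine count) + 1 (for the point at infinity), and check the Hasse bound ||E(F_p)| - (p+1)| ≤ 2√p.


Affine points = {(3, 7), (3, 16), (4, 5), (4, 18), (5, 5), (5, 18), (6, 3), (6, 20), (7, 11), (7, 12), (14, 5), (14, 18), (16, 6), (16, 17), (20, 4), (20, 19), (22, 9), (22, 14)}; affine count = 18; |E(F_23)| = 19.

Discriminant check: Δ ∝ 4a³ + 27b² = 4·8³ + 27·21² = 4·512 + 27·441 ≡ 17 (mod 23). Nonzero ⇒ E is nonsingular.
For each x ∈ F_23, compute rhs = x³ + 8·x + 21 mod 23, then count y ∈ F_23 with y² ≡ rhs.
  x = 0: rhs = 21, matching y values: none (0 points).
  x = 1: rhs = 7, matching y values: none (0 points).
  x = 2: rhs = 22, matching y values: none (0 points).
  x = 3: rhs = 3, matching y values: 7, 16 (2 points).
  x = 4: rhs = 2, matching y values: 5, 18 (2 points).
  x = 5: rhs = 2, matching y values: 5, 18 (2 points).
  x = 6: rhs = 9, matching y values: 3, 20 (2 points).
  x = 7: rhs = 6, matching y values: 11, 12 (2 points).
  x = 8: rhs = 22, matching y values: none (0 points).
  x = 9: rhs = 17, matching y values: none (0 points).
  x = 10: rhs = 20, matching y values: none (0 points).
  x = 11: rhs = 14, matching y values: none (0 points).
  x = 12: rhs = 5, matching y values: none (0 points).
  x = 13: rhs = 22, matching y values: none (0 points).
  x = 14: rhs = 2, matching y values: 5, 18 (2 points).
  x = 15: rhs = 20, matching y values: none (0 points).
  x = 16: rhs = 13, matching y values: 6, 17 (2 points).
  x = 17: rhs = 10, matching y values: none (0 points).
  x = 18: rhs = 17, matching y values: none (0 points).
  x = 19: rhs = 17, matching y values: none (0 points).
  x = 20: rhs = 16, matching y values: 4, 19 (2 points).
  x = 21: rhs = 20, matching y values: none (0 points).
  x = 22: rhs = 12, matching y values: 9, 14 (2 points).
Total affine count: 18.
Full point count |E(F_23)| = 18 + 1 = 19.
Hasse bound: |19 − (23+1)| = |-5| = 5 ≤ 2√23 ≈ 9.5917 ✓.


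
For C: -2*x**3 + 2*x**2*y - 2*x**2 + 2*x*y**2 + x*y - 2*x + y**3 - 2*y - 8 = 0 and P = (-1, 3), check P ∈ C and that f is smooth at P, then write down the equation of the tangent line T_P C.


Tangent line at P: 5*x + 14*y - 37 = 0.

Step 1: f(-1, 3) = 0, so P lies on C.
Step 2: partial derivatives
  f_x(x, y) = -6*x**2 + 4*x*y - 4*x + 2*y**2 + y - 2, f_y(x, y) = 2*x**2 + 4*x*y + x + 3*y**2 - 2.
  f_x(P) = 5, f_y(P) = 14 (gradient nonzero, so P is smooth).
Step 3: tangent line at P: 5·(x − -1) + 14·(y − 3) = 0.
Expanding: 5*x + 14*y - 37 = 0.


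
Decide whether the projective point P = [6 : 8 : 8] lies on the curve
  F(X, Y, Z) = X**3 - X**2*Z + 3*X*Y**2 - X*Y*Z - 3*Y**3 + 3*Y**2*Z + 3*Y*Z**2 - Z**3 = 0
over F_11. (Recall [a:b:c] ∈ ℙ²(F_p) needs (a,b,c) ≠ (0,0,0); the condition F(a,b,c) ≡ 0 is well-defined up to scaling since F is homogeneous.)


F(6,8,8) ≡ 4 (mod 11); P is NOT on the curve.

Evaluate F(6, 8, 8) term-by-term (mod 11).
  X**3 ↦ 1·216·1·1 = 216
  -X**2*Z ↦ -1·36·1·8 = -288
  3*X*Y**2 ↦ 3·6·64·1 = 1152
  -X*Y*Z ↦ -1·6·8·8 = -384
  -3*Y**3 ↦ -3·1·512·1 = -1536
  3*Y**2*Z ↦ 3·1·64·8 = 1536
  3*Y*Z**2 ↦ 3·1·8·64 = 1536
  -Z**3 ↦ -1·1·1·512 = -512
Sum: F(6, 8, 8) = (216) + (-288) + (1152) + (-384) + (-1536) + (1536) + (1536) + (-512) = 1720.
Reducing mod 11: 1720 ≡ 4 (mod 11).
Since F(a, b, c) ≡ 4 ≠ 0 (mod 11), P does NOT lie on the curve.


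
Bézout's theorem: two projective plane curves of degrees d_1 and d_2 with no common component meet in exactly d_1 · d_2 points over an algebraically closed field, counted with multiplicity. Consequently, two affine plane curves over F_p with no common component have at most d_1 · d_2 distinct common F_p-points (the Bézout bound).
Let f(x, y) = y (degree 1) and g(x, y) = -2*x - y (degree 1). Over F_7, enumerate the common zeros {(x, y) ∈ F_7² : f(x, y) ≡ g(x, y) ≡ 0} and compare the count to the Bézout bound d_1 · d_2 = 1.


Common zeros: {(0, 0)}; count = 1; Bézout bound = 1.

deg(f) = 1, deg(g) = 1, so Bézout bound = 1.
Scan x ∈ F_7. For each x, list the y ∈ F_7 with f(x, y) ≡ 0 and those with g(x, y) ≡ 0 (mod 7); the common zeros in that column are the intersection.
  x = 0: f ≡ 0 at y ∈ {0}; g ≡ 0 at y ∈ {0}; common: {0}.
  x = 1: f ≡ 0 at y ∈ {0}; g ≡ 0 at y ∈ {5}; common: ∅.
  x = 2: f ≡ 0 at y ∈ {0}; g ≡ 0 at y ∈ {3}; common: ∅.
  x = 3: f ≡ 0 at y ∈ {0}; g ≡ 0 at y ∈ {1}; common: ∅.
  x = 4: f ≡ 0 at y ∈ {0}; g ≡ 0 at y ∈ {6}; common: ∅.
  x = 5: f ≡ 0 at y ∈ {0}; g ≡ 0 at y ∈ {4}; common: ∅.
  x = 6: f ≡ 0 at y ∈ {0}; g ≡ 0 at y ∈ {2}; common: ∅.
Collecting: common zeros = {(0, 0)}, so the count is 1.
Comparison with the Bézout bound: 1 ≤ 1 = deg(f)·deg(g), as expected for curves with no common component (the bound is attained).


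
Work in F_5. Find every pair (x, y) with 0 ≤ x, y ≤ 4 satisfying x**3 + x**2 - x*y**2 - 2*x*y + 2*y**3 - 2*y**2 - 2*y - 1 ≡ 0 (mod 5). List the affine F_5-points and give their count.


Affine F_5-points: {(1, 4), (3, 0), (3, 2), (3, 3), (4, 1)}; count = 5.

For each of the 25 pairs (x, y) ∈ F_5², evaluate f(x, y) mod 5. Record the zeros.
  x = 0: [0↦4, 1↦2, 2↦3, 3↦4, 4↦2]  zeros at y ∈ ∅
  x = 1: [0↦1, 1↦1, 2↦2, 3↦1, 4↦0]  zeros at y ∈ {4}
  x = 2: [0↦1, 1↦3, 2↦4, 3↦1, 4↦1]  zeros at y ∈ ∅
  x = 3: [0↦0, 1↦4, 2↦0, 3↦0, 4↦1]  zeros at y ∈ {0, 2, 3}
  x = 4: [0↦4, 1↦0, 2↦1, 3↦4, 4↦1]  zeros at y ∈ {1}
Collecting zeros: affine points = {(1, 4), (3, 0), (3, 2), (3, 3), (4, 1)}.
Total count |C(F_5)_aff| = 5.


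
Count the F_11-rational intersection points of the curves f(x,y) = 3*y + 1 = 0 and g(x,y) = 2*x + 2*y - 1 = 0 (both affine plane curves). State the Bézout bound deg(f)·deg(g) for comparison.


Common zeros: {(10, 7)}; count = 1; Bézout bound = 1.

deg(f) = 1, deg(g) = 1, so Bézout bound = 1.
Scan x ∈ F_11. For each x, list the y ∈ F_11 with f(x, y) ≡ 0 and those with g(x, y) ≡ 0 (mod 11); the common zeros in that column are the intersection.
  x = 0: f ≡ 0 at y ∈ {7}; g ≡ 0 at y ∈ {6}; common: ∅.
  x = 1: f ≡ 0 at y ∈ {7}; g ≡ 0 at y ∈ {5}; common: ∅.
  x = 2: f ≡ 0 at y ∈ {7}; g ≡ 0 at y ∈ {4}; common: ∅.
  x = 3: f ≡ 0 at y ∈ {7}; g ≡ 0 at y ∈ {3}; common: ∅.
  x = 4: f ≡ 0 at y ∈ {7}; g ≡ 0 at y ∈ {2}; common: ∅.
  x = 5: f ≡ 0 at y ∈ {7}; g ≡ 0 at y ∈ {1}; common: ∅.
  x = 6: f ≡ 0 at y ∈ {7}; g ≡ 0 at y ∈ {0}; common: ∅.
  x = 7: f ≡ 0 at y ∈ {7}; g ≡ 0 at y ∈ {10}; common: ∅.
  x = 8: f ≡ 0 at y ∈ {7}; g ≡ 0 at y ∈ {9}; common: ∅.
  x = 9: f ≡ 0 at y ∈ {7}; g ≡ 0 at y ∈ {8}; common: ∅.
  x = 10: f ≡ 0 at y ∈ {7}; g ≡ 0 at y ∈ {7}; common: {7}.
Collecting: common zeros = {(10, 7)}, so the count is 1.
Comparison with the Bézout bound: 1 ≤ 1 = deg(f)·deg(g), as expected for curves with no common component (the bound is attained).


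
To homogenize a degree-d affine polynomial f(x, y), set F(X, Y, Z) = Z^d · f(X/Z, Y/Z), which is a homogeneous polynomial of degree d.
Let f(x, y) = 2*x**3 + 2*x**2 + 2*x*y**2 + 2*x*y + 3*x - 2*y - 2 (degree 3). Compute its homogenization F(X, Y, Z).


F(X, Y, Z) = 2*X**3 + 2*X**2*Z + 2*X*Y**2 + 2*X*Y*Z + 3*X*Z**2 - 2*Y*Z**2 - 2*Z**3

deg(f) = 3.
Substitute x = X/Z, y = Y/Z into f, then multiply by Z^3.
  monomial 2·x^3·y^0 ↦ 2·X^3·Y^0·Z^0.
  monomial 2·x^2·y^0 ↦ 2·X^2·Y^0·Z^1.
  monomial 2·x^1·y^2 ↦ 2·X^1·Y^2·Z^0.
  monomial 2·x^1·y^1 ↦ 2·X^1·Y^1·Z^1.
  monomial 3·x^1·y^0 ↦ 3·X^1·Y^0·Z^2.
  monomial -2·x^0·y^1 ↦ -2·X^0·Y^1·Z^2.
  monomial -2·x^0·y^0 ↦ -2·X^0·Y^0·Z^3.
Collecting: F(X, Y, Z) = 2*X**3 + 2*X**2*Z + 2*X*Y**2 + 2*X*Y*Z + 3*X*Z**2 - 2*Y*Z**2 - 2*Z**3.


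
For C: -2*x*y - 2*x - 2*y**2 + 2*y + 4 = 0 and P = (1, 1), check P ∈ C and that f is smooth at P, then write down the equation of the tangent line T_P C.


Tangent line at P: -4*x - 4*y + 8 = 0.

Step 1: f(1, 1) = 0, so P lies on C.
Step 2: partial derivatives
  f_x(x, y) = -2*y - 2, f_y(x, y) = -2*x - 4*y + 2.
  f_x(P) = -4, f_y(P) = -4 (gradient nonzero, so P is smooth).
Step 3: tangent line at P: -4·(x − 1) + -4·(y − 1) = 0.
Expanding: -4*x - 4*y + 8 = 0.


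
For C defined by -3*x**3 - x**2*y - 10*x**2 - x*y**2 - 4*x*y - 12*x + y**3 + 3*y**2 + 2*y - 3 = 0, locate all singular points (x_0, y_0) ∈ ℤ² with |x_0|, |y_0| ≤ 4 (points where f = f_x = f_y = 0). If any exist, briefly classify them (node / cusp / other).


Singular points: {(-1, -1)}; classification: cusp.

Compute partial derivatives:
  f_x = -9*x**2 - 2*x*y - 20*x - y**2 - 4*y - 12.
  f_y = -x**2 - 2*x*y - 4*x + 3*y**2 + 6*y + 2.
Scan x_0 ∈ {−4, ..., 4}. For each x_0, f_y(x_0, y) is a polynomial in y; find its integer roots y ∈ {−4, ..., 4}, then test f_x and f at those candidates.
  x = -4: f_y(-4, y) = 3*y**2 + 14*y + 2; no integer root y with |y| ≤ 4.
  x = -3: f_y(-3, y) = 3*y**2 + 12*y + 5; no integer root y with |y| ≤ 4.
  x = -2: f_y(-2, y) = 3*y**2 + 10*y + 6; no integer root y with |y| ≤ 4.
  x = -1: f_y(-1, y) = 3*y**2 + 8*y + 5; vanishes at y ∈ {-1}. (-1, -1): f_x = 0, f = 0 — SINGULAR.
  x = 0: f_y(0, y) = 3*y**2 + 6*y + 2; no integer root y with |y| ≤ 4.
  x = 1: f_y(1, y) = 3*y**2 + 4*y - 3; no integer root y with |y| ≤ 4.
  x = 2: f_y(2, y) = 3*y**2 + 2*y - 10; no integer root y with |y| ≤ 4.
  x = 3: f_y(3, y) = 3*y**2 - 19; no integer root y with |y| ≤ 4.
  x = 4: f_y(4, y) = 3*y**2 - 2*y - 30; no integer root y with |y| ≤ 4.
Only singular point on the grid: (-1, -1).
Classify: substitute x = -1 + u, y = -1 + v and expand: f = -3*u**3 - u**2*v - u*v**2 + v**3 + v**2.
No constant or linear terms (consistent with a singular point). Quadratic part: v**2. Cubic part: -3*u**3 - u**2*v - u*v**2 + v**3.
The quadratic part v**2 is a perfect square, so there is a single (double) tangent line v = 0, i.e. y = -1. Restricting the cubic part to that line (v = 0) leaves -3*u**3 ≠ 0, so f is not divisible by v and the branch is v² ≈ 3*u**3 to lowest order — this is a cusp.
Classification: cusp.


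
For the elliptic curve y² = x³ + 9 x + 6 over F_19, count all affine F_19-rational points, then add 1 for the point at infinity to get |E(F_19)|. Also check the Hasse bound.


Affine points = {(0, 5), (0, 14), (1, 4), (1, 15), (4, 7), (4, 12), (5, 9), (5, 10), (8, 1), (8, 18), (11, 7), (11, 12), (14, 8), (14, 11), (15, 1), (15, 18), (16, 3), (16, 16)}; affine count = 18; |E(F_19)| = 19.

Discriminant check: Δ ∝ 4a³ + 27b² = 4·9³ + 27·6² = 4·729 + 27·36 ≡ 12 (mod 19). Nonzero ⇒ E is nonsingular.
For each x ∈ F_19, compute rhs = x³ + 9·x + 6 mod 19, then count y ∈ F_19 with y² ≡ rhs.
  x = 0: rhs = 6, matching y values: 5, 14 (2 points).
  x = 1: rhs = 16, matching y values: 4, 15 (2 points).
  x = 2: rhs = 13, matching y values: none (0 points).
  x = 3: rhs = 3, matching y values: none (0 points).
  x = 4: rhs = 11, matching y values: 7, 12 (2 points).
  x = 5: rhs = 5, matching y values: 9, 10 (2 points).
  x = 6: rhs = 10, matching y values: none (0 points).
  x = 7: rhs = 13, matching y values: none (0 points).
  x = 8: rhs = 1, matching y values: 1, 18 (2 points).
  x = 9: rhs = 18, matching y values: none (0 points).
  x = 10: rhs = 13, matching y values: none (0 points).
  x = 11: rhs = 11, matching y values: 7, 12 (2 points).
  x = 12: rhs = 18, matching y values: none (0 points).
  x = 13: rhs = 2, matching y values: none (0 points).
  x = 14: rhs = 7, matching y values: 8, 11 (2 points).
  x = 15: rhs = 1, matching y values: 1, 18 (2 points).
  x = 16: rhs = 9, matching y values: 3, 16 (2 points).
  x = 17: rhs = 18, matching y values: none (0 points).
  x = 18: rhs = 15, matching y values: none (0 points).
Total affine count: 18.
Full point count |E(F_19)| = 18 + 1 = 19.
Hasse bound: |19 − (19+1)| = |-1| = 1 ≤ 2√19 ≈ 8.7178 ✓.


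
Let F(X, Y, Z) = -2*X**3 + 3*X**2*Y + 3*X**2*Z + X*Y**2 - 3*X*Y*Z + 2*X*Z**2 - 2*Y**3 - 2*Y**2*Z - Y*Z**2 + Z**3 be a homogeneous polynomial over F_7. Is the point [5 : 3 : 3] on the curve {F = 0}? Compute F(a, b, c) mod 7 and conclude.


F(5,3,3) ≡ 1 (mod 7); P is NOT on the curve.

Evaluate F(5, 3, 3) term-by-term (mod 7).
  -2*X**3 ↦ -2·125·1·1 = -250
  3*X**2*Y ↦ 3·25·3·1 = 225
  3*X**2*Z ↦ 3·25·1·3 = 225
  X*Y**2 ↦ 1·5·9·1 = 45
  -3*X*Y*Z ↦ -3·5·3·3 = -135
  2*X*Z**2 ↦ 2·5·1·9 = 90
  -2*Y**3 ↦ -2·1·27·1 = -54
  -2*Y**2*Z ↦ -2·1·9·3 = -54
  -Y*Z**2 ↦ -1·1·3·9 = -27
  Z**3 ↦ 1·1·1·27 = 27
Sum: F(5, 3, 3) = (-250) + (225) + (225) + (45) + (-135) + (90) + (-54) + (-54) + (-27) + (27) = 92.
Reducing mod 7: 92 ≡ 1 (mod 7).
Since F(a, b, c) ≡ 1 ≠ 0 (mod 7), P does NOT lie on the curve.


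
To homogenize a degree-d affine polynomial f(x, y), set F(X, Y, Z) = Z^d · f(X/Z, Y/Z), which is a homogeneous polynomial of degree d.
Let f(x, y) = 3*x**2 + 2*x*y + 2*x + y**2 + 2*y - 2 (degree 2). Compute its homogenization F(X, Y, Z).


F(X, Y, Z) = 3*X**2 + 2*X*Y + 2*X*Z + Y**2 + 2*Y*Z - 2*Z**2

deg(f) = 2.
Substitute x = X/Z, y = Y/Z into f, then multiply by Z^2.
  monomial 3·x^2·y^0 ↦ 3·X^2·Y^0·Z^0.
  monomial 2·x^1·y^1 ↦ 2·X^1·Y^1·Z^0.
  monomial 2·x^1·y^0 ↦ 2·X^1·Y^0·Z^1.
  monomial 1·x^0·y^2 ↦ 1·X^0·Y^2·Z^0.
  monomial 2·x^0·y^1 ↦ 2·X^0·Y^1·Z^1.
  monomial -2·x^0·y^0 ↦ -2·X^0·Y^0·Z^2.
Collecting: F(X, Y, Z) = 3*X**2 + 2*X*Y + 2*X*Z + Y**2 + 2*Y*Z - 2*Z**2.


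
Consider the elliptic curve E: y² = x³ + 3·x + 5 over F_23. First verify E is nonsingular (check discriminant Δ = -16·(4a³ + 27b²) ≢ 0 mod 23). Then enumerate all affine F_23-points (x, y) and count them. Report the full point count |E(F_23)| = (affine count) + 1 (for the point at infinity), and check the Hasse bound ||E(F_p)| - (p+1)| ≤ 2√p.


Affine points = {(1, 3), (1, 20), (3, 8), (3, 15), (4, 9), (4, 14), (6, 3), (6, 20), (7, 1), (7, 22), (8, 9), (8, 14), (9, 5), (9, 18), (10, 0), (11, 9), (11, 14), (14, 10), (14, 13), (16, 3), (16, 20), (17, 1), (17, 22), (18, 7), (18, 16), (22, 1), (22, 22)}; affine count = 27; |E(F_23)| = 28.

Discriminant check: Δ ∝ 4a³ + 27b² = 4·3³ + 27·5² = 4·27 + 27·25 ≡ 1 (mod 23). Nonzero ⇒ E is nonsingular.
For each x ∈ F_23, compute rhs = x³ + 3·x + 5 mod 23, then count y ∈ F_23 with y² ≡ rhs.
  x = 0: rhs = 5, matching y values: none (0 points).
  x = 1: rhs = 9, matching y values: 3, 20 (2 points).
  x = 2: rhs = 19, matching y values: none (0 points).
  x = 3: rhs = 18, matching y values: 8, 15 (2 points).
  x = 4: rhs = 12, matching y values: 9, 14 (2 points).
  x = 5: rhs = 7, matching y values: none (0 points).
  x = 6: rhs = 9, matching y values: 3, 20 (2 points).
  x = 7: rhs = 1, matching y values: 1, 22 (2 points).
  x = 8: rhs = 12, matching y values: 9, 14 (2 points).
  x = 9: rhs = 2, matching y values: 5, 18 (2 points).
  x = 10: rhs = 0, matching y values: 0 (1 points).
  x = 11: rhs = 12, matching y values: 9, 14 (2 points).
  x = 12: rhs = 21, matching y values: none (0 points).
  x = 13: rhs = 10, matching y values: none (0 points).
  x = 14: rhs = 8, matching y values: 10, 13 (2 points).
  x = 15: rhs = 21, matching y values: none (0 points).
  x = 16: rhs = 9, matching y values: 3, 20 (2 points).
  x = 17: rhs = 1, matching y values: 1, 22 (2 points).
  x = 18: rhs = 3, matching y values: 7, 16 (2 points).
  x = 19: rhs = 21, matching y values: none (0 points).
  x = 20: rhs = 15, matching y values: none (0 points).
  x = 21: rhs = 14, matching y values: none (0 points).
  x = 22: rhs = 1, matching y values: 1, 22 (2 points).
Total affine count: 27.
Full point count |E(F_23)| = 27 + 1 = 28.
Hasse bound: |28 − (23+1)| = |4| = 4 ≤ 2√23 ≈ 9.5917 ✓.


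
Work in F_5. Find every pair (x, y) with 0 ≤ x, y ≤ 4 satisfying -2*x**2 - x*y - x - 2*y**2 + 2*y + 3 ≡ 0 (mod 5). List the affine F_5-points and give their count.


Affine F_5-points: {(1, 0), (1, 3), (2, 2), (2, 3), (4, 2)}; count = 5.

For each of the 25 pairs (x, y) ∈ F_5², evaluate f(x, y) mod 5. Record the zeros.
  x = 0: [0↦3, 1↦3, 2↦4, 3↦1, 4↦4]  zeros at y ∈ ∅
  x = 1: [0↦0, 1↦4, 2↦4, 3↦0, 4↦2]  zeros at y ∈ {0, 3}
  x = 2: [0↦3, 1↦1, 2↦0, 3↦0, 4↦1]  zeros at y ∈ {2, 3}
  x = 3: [0↦2, 1↦4, 2↦2, 3↦1, 4↦1]  zeros at y ∈ ∅
  x = 4: [0↦2, 1↦3, 2↦0, 3↦3, 4↦2]  zeros at y ∈ {2}
Collecting zeros: affine points = {(1, 0), (1, 3), (2, 2), (2, 3), (4, 2)}.
Total count |C(F_5)_aff| = 5.


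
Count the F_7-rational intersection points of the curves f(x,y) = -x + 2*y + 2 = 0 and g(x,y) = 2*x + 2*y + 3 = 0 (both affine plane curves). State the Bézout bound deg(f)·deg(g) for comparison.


Common zeros: {(2, 0)}; count = 1; Bézout bound = 1.

deg(f) = 1, deg(g) = 1, so Bézout bound = 1.
Scan x ∈ F_7. For each x, list the y ∈ F_7 with f(x, y) ≡ 0 and those with g(x, y) ≡ 0 (mod 7); the common zeros in that column are the intersection.
  x = 0: f ≡ 0 at y ∈ {6}; g ≡ 0 at y ∈ {2}; common: ∅.
  x = 1: f ≡ 0 at y ∈ {3}; g ≡ 0 at y ∈ {1}; common: ∅.
  x = 2: f ≡ 0 at y ∈ {0}; g ≡ 0 at y ∈ {0}; common: {0}.
  x = 3: f ≡ 0 at y ∈ {4}; g ≡ 0 at y ∈ {6}; common: ∅.
  x = 4: f ≡ 0 at y ∈ {1}; g ≡ 0 at y ∈ {5}; common: ∅.
  x = 5: f ≡ 0 at y ∈ {5}; g ≡ 0 at y ∈ {4}; common: ∅.
  x = 6: f ≡ 0 at y ∈ {2}; g ≡ 0 at y ∈ {3}; common: ∅.
Collecting: common zeros = {(2, 0)}, so the count is 1.
Comparison with the Bézout bound: 1 ≤ 1 = deg(f)·deg(g), as expected for curves with no common component (the bound is attained).


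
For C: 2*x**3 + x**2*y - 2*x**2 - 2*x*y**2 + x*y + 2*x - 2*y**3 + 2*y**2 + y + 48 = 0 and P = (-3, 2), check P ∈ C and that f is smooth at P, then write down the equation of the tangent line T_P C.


Tangent line at P: 50*x + 15*y + 120 = 0.

Step 1: f(-3, 2) = 0, so P lies on C.
Step 2: partial derivatives
  f_x(x, y) = 6*x**2 + 2*x*y - 4*x - 2*y**2 + y + 2, f_y(x, y) = x**2 - 4*x*y + x - 6*y**2 + 4*y + 1.
  f_x(P) = 50, f_y(P) = 15 (gradient nonzero, so P is smooth).
Step 3: tangent line at P: 50·(x − -3) + 15·(y − 2) = 0.
Expanding: 50*x + 15*y + 120 = 0.


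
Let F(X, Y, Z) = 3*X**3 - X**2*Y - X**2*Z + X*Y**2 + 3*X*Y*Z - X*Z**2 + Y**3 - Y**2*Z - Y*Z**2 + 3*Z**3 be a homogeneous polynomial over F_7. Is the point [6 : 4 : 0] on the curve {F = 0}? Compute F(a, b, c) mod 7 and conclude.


F(6,4,0) ≡ 6 (mod 7); P is NOT on the curve.

Evaluate F(6, 4, 0) term-by-term (mod 7).
  3*X**3 ↦ 3·216·1·1 = 648
  -X**2*Y ↦ -1·36·4·1 = -144
  -X**2*Z ↦ -1·36·1·0 = 0
  X*Y**2 ↦ 1·6·16·1 = 96
  3*X*Y*Z ↦ 3·6·4·0 = 0
  -X*Z**2 ↦ -1·6·1·0 = 0
  Y**3 ↦ 1·1·64·1 = 64
  -Y**2*Z ↦ -1·1·16·0 = 0
  -Y*Z**2 ↦ -1·1·4·0 = 0
  3*Z**3 ↦ 3·1·1·0 = 0
Sum: F(6, 4, 0) = (648) + (-144) + (0) + (96) + (0) + (0) + (64) + (0) + (0) + (0) = 664.
Reducing mod 7: 664 ≡ 6 (mod 7).
Since F(a, b, c) ≡ 6 ≠ 0 (mod 7), P does NOT lie on the curve.


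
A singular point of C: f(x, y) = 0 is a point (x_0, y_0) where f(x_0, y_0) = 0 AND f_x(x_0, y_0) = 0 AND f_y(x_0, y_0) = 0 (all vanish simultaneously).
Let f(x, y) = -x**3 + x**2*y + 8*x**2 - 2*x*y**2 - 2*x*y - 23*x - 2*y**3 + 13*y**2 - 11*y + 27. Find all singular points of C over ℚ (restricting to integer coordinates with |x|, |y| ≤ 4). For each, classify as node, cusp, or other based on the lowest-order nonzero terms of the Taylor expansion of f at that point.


Singular points: {(3, 1)}; classification: cusp.

Compute partial derivatives:
  f_x = -3*x**2 + 2*x*y + 16*x - 2*y**2 - 2*y - 23.
  f_y = x**2 - 4*x*y - 2*x - 6*y**2 + 26*y - 11.
Scan x_0 ∈ {−4, ..., 4}. For each x_0, f_y(x_0, y) is a polynomial in y; find its integer roots y ∈ {−4, ..., 4}, then test f_x and f at those candidates.
  x = -4: f_y(-4, y) = -6*y**2 + 42*y + 13; no integer root y with |y| ≤ 4.
  x = -3: f_y(-3, y) = -6*y**2 + 38*y + 4; no integer root y with |y| ≤ 4.
  x = -2: f_y(-2, y) = -6*y**2 + 34*y - 3; no integer root y with |y| ≤ 4.
  x = -1: f_y(-1, y) = -6*y**2 + 30*y - 8; no integer root y with |y| ≤ 4.
  x = 0: f_y(0, y) = -6*y**2 + 26*y - 11; no integer root y with |y| ≤ 4.
  x = 1: f_y(1, y) = -6*y**2 + 22*y - 12; vanishes at y ∈ {3}. (1, 3): f_x = -28 ≠ 0.
  x = 2: f_y(2, y) = -6*y**2 + 18*y - 11; no integer root y with |y| ≤ 4.
  x = 3: f_y(3, y) = -6*y**2 + 14*y - 8; vanishes at y ∈ {1}. (3, 1): f_x = 0, f = 0 — SINGULAR.
  x = 4: f_y(4, y) = -6*y**2 + 10*y - 3; no integer root y with |y| ≤ 4.
Only singular point on the grid: (3, 1).
Classify: substitute x = 3 + u, y = 1 + v and expand: f = -u**3 + u**2*v - 2*u*v**2 - 2*v**3 + v**2.
No constant or linear terms (consistent with a singular point). Quadratic part: v**2. Cubic part: -u**3 + u**2*v - 2*u*v**2 - 2*v**3.
The quadratic part v**2 is a perfect square, so there is a single (double) tangent line v = 0, i.e. y = 1. Restricting the cubic part to that line (v = 0) leaves -u**3 ≠ 0, so f is not divisible by v and the branch is v² ≈ u**3 to lowest order — this is a cusp.
Classification: cusp.


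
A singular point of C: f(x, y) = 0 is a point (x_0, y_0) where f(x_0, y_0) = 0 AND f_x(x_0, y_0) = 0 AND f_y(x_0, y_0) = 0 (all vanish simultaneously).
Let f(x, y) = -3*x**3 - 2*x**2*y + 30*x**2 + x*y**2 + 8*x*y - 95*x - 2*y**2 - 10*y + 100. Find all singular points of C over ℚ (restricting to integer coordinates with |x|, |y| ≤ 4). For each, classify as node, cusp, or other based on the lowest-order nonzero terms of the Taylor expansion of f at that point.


Singular points: {(3, 2)}; classification: node.

Compute partial derivatives:
  f_x = -9*x**2 - 4*x*y + 60*x + y**2 + 8*y - 95.
  f_y = -2*x**2 + 2*x*y + 8*x - 4*y - 10.
Scan x_0 ∈ {−4, ..., 4}. For each x_0, f_y(x_0, y) is a polynomial in y; find its integer roots y ∈ {−4, ..., 4}, then test f_x and f at those candidates.
  x = -4: f_y(-4, y) = -12*y - 74; no integer root y with |y| ≤ 4.
  x = -3: f_y(-3, y) = -10*y - 52; no integer root y with |y| ≤ 4.
  x = -2: f_y(-2, y) = -8*y - 34; no integer root y with |y| ≤ 4.
  x = -1: f_y(-1, y) = -6*y - 20; no integer root y with |y| ≤ 4.
  x = 0: f_y(0, y) = -4*y - 10; no integer root y with |y| ≤ 4.
  x = 1: f_y(1, y) = -2*y - 4; vanishes at y ∈ {-2}. (1, -2): f_x = -48 ≠ 0.
  x = 2: f_y(2, y) = -2; no integer root y with |y| ≤ 4.
  x = 3: f_y(3, y) = 2*y - 4; vanishes at y ∈ {2}. (3, 2): f_x = 0, f = 0 — SINGULAR.
  x = 4: f_y(4, y) = 4*y - 10; no integer root y with |y| ≤ 4.
Only singular point on the grid: (3, 2).
Classify: substitute x = 3 + u, y = 2 + v and expand: f = -3*u**3 - 2*u**2*v - u**2 + u*v**2 + v**2.
No constant or linear terms (consistent with a singular point). Quadratic part: -u**2 + v**2. Cubic part: -3*u**3 - 2*u**2*v + u*v**2.
The quadratic part v**2 - u**2 = (v − u)(v + u) splits into two distinct linear factors, so there are two distinct tangent lines y − 2 = ±(x − 3) — this is a node (ordinary double point).
Classification: node.


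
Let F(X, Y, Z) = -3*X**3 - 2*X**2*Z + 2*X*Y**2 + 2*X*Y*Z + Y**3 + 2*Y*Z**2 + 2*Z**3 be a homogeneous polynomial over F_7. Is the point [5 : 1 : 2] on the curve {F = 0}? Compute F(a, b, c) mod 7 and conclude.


F(5,1,2) ≡ 0 (mod 7); P is on the curve.

Evaluate F(5, 1, 2) term-by-term (mod 7).
  -3*X**3 ↦ -3·125·1·1 = -375
  -2*X**2*Z ↦ -2·25·1·2 = -100
  2*X*Y**2 ↦ 2·5·1·1 = 10
  2*X*Y*Z ↦ 2·5·1·2 = 20
  Y**3 ↦ 1·1·1·1 = 1
  2*Y*Z**2 ↦ 2·1·1·4 = 8
  2*Z**3 ↦ 2·1·1·8 = 16
Sum: F(5, 1, 2) = (-375) + (-100) + (10) + (20) + (1) + (8) + (16) = -420.
Reducing mod 7: -420 ≡ 0 (mod 7).
Since F(a, b, c) ≡ 0 (mod 7), P lies on the curve.


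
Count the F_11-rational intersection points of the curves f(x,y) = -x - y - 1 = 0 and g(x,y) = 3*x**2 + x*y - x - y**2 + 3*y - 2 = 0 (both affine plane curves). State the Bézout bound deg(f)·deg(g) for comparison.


Common zeros: ∅; count = 0; Bézout bound = 2.

deg(f) = 1, deg(g) = 2, so Bézout bound = 2.
Scan x ∈ F_11. For each x, list the y ∈ F_11 with f(x, y) ≡ 0 and those with g(x, y) ≡ 0 (mod 11); the common zeros in that column are the intersection.
  x = 0: f ≡ 0 at y ∈ {10}; g ≡ 0 at y ∈ {1, 2}; common: ∅.
  x = 1: f ≡ 0 at y ∈ {9}; g ≡ 0 at y ∈ {0, 4}; common: ∅.
  x = 2: f ≡ 0 at y ∈ {8}; g ≡ 0 at y ∈ ∅; common: ∅.
  x = 3: f ≡ 0 at y ∈ {7}; g ≡ 0 at y ∈ {0, 6}; common: ∅.
  x = 4: f ≡ 0 at y ∈ {6}; g ≡ 0 at y ∈ ∅; common: ∅.
  x = 5: f ≡ 0 at y ∈ {5}; g ≡ 0 at y ∈ ∅; common: ∅.
  x = 6: f ≡ 0 at y ∈ {4}; g ≡ 0 at y ∈ ∅; common: ∅.
  x = 7: f ≡ 0 at y ∈ {3}; g ≡ 0 at y ∈ {2, 8}; common: ∅.
  x = 8: f ≡ 0 at y ∈ {2}; g ≡ 0 at y ∈ ∅; common: ∅.
  x = 9: f ≡ 0 at y ∈ {1}; g ≡ 0 at y ∈ {4, 8}; common: ∅.
  x = 10: f ≡ 0 at y ∈ {0}; g ≡ 0 at y ∈ {6, 7}; common: ∅.
Collecting: common zeros = ∅, so the count is 0.
Comparison with the Bézout bound: 0 ≤ 2 = deg(f)·deg(g), as expected for curves with no common component (the affine F_11-count falls short of the bound because intersections may lie at infinity, over extension fields, or carry multiplicity).


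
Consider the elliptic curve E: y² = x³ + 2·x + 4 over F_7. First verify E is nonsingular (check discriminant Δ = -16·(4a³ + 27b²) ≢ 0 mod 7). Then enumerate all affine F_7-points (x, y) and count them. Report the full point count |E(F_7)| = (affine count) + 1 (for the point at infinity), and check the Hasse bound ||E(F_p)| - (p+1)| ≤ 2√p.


Affine points = {(0, 2), (0, 5), (1, 0), (2, 3), (2, 4), (3, 3), (3, 4), (6, 1), (6, 6)}; affine count = 9; |E(F_7)| = 10.

Discriminant check: Δ ∝ 4a³ + 27b² = 4·2³ + 27·4² = 4·8 + 27·16 ≡ 2 (mod 7). Nonzero ⇒ E is nonsingular.
For each x ∈ F_7, compute rhs = x³ + 2·x + 4 mod 7, then count y ∈ F_7 with y² ≡ rhs.
  x = 0: rhs = 4, matching y values: 2, 5 (2 points).
  x = 1: rhs = 0, matching y values: 0 (1 points).
  x = 2: rhs = 2, matching y values: 3, 4 (2 points).
  x = 3: rhs = 2, matching y values: 3, 4 (2 points).
  x = 4: rhs = 6, matching y values: none (0 points).
  x = 5: rhs = 6, matching y values: none (0 points).
  x = 6: rhs = 1, matching y values: 1, 6 (2 points).
Total affine count: 9.
Full point count |E(F_7)| = 9 + 1 = 10.
Hasse bound: |10 − (7+1)| = |2| = 2 ≤ 2√7 ≈ 5.2915 ✓.


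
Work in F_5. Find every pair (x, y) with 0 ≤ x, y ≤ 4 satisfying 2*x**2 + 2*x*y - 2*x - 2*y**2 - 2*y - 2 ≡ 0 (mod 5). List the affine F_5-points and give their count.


Affine F_5-points: {(1, 2), (1, 3), (2, 3), (3, 0), (3, 2)}; count = 5.

For each of the 25 pairs (x, y) ∈ F_5², evaluate f(x, y) mod 5. Record the zeros.
  x = 0: [0↦3, 1↦4, 2↦1, 3↦4, 4↦3]  zeros at y ∈ ∅
  x = 1: [0↦3, 1↦1, 2↦0, 3↦0, 4↦1]  zeros at y ∈ {2, 3}
  x = 2: [0↦2, 1↦2, 2↦3, 3↦0, 4↦3]  zeros at y ∈ {3}
  x = 3: [0↦0, 1↦2, 2↦0, 3↦4, 4↦4]  zeros at y ∈ {0, 2}
  x = 4: [0↦2, 1↦1, 2↦1, 3↦2, 4↦4]  zeros at y ∈ ∅
Collecting zeros: affine points = {(1, 2), (1, 3), (2, 3), (3, 0), (3, 2)}.
Total count |C(F_5)_aff| = 5.


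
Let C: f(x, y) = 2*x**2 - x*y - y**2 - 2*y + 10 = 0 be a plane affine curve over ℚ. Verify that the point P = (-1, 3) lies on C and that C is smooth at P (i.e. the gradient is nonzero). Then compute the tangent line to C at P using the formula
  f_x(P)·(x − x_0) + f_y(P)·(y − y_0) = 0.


Tangent line at P: -7*x - 7*y + 14 = 0.

Step 1: f(-1, 3) = 0, so P lies on C.
Step 2: partial derivatives
  f_x(x, y) = 4*x - y, f_y(x, y) = -x - 2*y - 2.
  f_x(P) = -7, f_y(P) = -7 (gradient nonzero, so P is smooth).
Step 3: tangent line at P: -7·(x − -1) + -7·(y − 3) = 0.
Expanding: -7*x - 7*y + 14 = 0.


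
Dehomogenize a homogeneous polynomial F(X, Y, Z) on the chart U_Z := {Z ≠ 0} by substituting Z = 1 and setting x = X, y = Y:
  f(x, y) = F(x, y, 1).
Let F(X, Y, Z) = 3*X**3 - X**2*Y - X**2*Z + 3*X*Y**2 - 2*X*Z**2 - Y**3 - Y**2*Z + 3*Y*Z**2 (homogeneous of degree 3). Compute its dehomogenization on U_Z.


f(x, y) = 3*x**3 - x**2*y - x**2 + 3*x*y**2 - 2*x - y**3 - y**2 + 3*y

On U_Z we set Z = 1. Each monomial c·X^i·Y^j·Z^k in F becomes c·x^i·y^j·1^k = c·x^i·y^j.
Substituting Z = 1: F(X, Y, 1) = 3*x**3 - x**2*y - x**2 + 3*x*y**2 - 2*x - y**3 - y**2 + 3*y.
Note: deg(f) ≤ deg(F) = 3; strict inequality happens when F is divisible by Z (lost terms).


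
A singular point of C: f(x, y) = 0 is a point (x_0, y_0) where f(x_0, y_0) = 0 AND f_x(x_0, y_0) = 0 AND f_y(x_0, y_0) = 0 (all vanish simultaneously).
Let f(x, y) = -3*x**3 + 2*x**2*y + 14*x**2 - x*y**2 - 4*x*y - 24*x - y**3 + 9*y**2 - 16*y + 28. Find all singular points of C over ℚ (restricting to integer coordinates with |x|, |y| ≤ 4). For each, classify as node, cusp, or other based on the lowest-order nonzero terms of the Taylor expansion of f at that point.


Singular points: {(2, 2)}; classification: cusp.

Compute partial derivatives:
  f_x = -9*x**2 + 4*x*y + 28*x - y**2 - 4*y - 24.
  f_y = 2*x**2 - 2*x*y - 4*x - 3*y**2 + 18*y - 16.
Scan x_0 ∈ {−4, ..., 4}. For each x_0, f_y(x_0, y) is a polynomial in y; find its integer roots y ∈ {−4, ..., 4}, then test f_x and f at those candidates.
  x = -4: f_y(-4, y) = -3*y**2 + 26*y + 32; no integer root y with |y| ≤ 4.
  x = -3: f_y(-3, y) = -3*y**2 + 24*y + 14; no integer root y with |y| ≤ 4.
  x = -2: f_y(-2, y) = -3*y**2 + 22*y; vanishes at y ∈ {0}. (-2, 0): f_x = -116 ≠ 0.
  x = -1: f_y(-1, y) = -3*y**2 + 20*y - 10; no integer root y with |y| ≤ 4.
  x = 0: f_y(0, y) = -3*y**2 + 18*y - 16; no integer root y with |y| ≤ 4.
  x = 1: f_y(1, y) = -3*y**2 + 16*y - 18; no integer root y with |y| ≤ 4.
  x = 2: f_y(2, y) = -3*y**2 + 14*y - 16; vanishes at y ∈ {2}. (2, 2): f_x = 0, f = 0 — SINGULAR.
  x = 3: f_y(3, y) = -3*y**2 + 12*y - 10; no integer root y with |y| ≤ 4.
  x = 4: f_y(4, y) = -3*y**2 + 10*y; vanishes at y ∈ {0}. (4, 0): f_x = -56 ≠ 0.
Only singular point on the grid: (2, 2).
Classify: substitute x = 2 + u, y = 2 + v and expand: f = -3*u**3 + 2*u**2*v - u*v**2 - v**3 + v**2.
No constant or linear terms (consistent with a singular point). Quadratic part: v**2. Cubic part: -3*u**3 + 2*u**2*v - u*v**2 - v**3.
The quadratic part v**2 is a perfect square, so there is a single (double) tangent line v = 0, i.e. y = 2. Restricting the cubic part to that line (v = 0) leaves -3*u**3 ≠ 0, so f is not divisible by v and the branch is v² ≈ 3*u**3 to lowest order — this is a cusp.
Classification: cusp.


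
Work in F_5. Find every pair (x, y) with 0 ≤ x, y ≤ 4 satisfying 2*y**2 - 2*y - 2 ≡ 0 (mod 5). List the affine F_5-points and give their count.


Affine F_5-points: {(0, 3), (1, 3), (2, 3), (3, 3), (4, 3)}; count = 5.

For each of the 25 pairs (x, y) ∈ F_5², evaluate f(x, y) mod 5. Record the zeros.
  x = 0: [0↦3, 1↦3, 2↦2, 3↦0, 4↦2]  zeros at y ∈ {3}
  x = 1: [0↦3, 1↦3, 2↦2, 3↦0, 4↦2]  zeros at y ∈ {3}
  x = 2: [0↦3, 1↦3, 2↦2, 3↦0, 4↦2]  zeros at y ∈ {3}
  x = 3: [0↦3, 1↦3, 2↦2, 3↦0, 4↦2]  zeros at y ∈ {3}
  x = 4: [0↦3, 1↦3, 2↦2, 3↦0, 4↦2]  zeros at y ∈ {3}
Collecting zeros: affine points = {(0, 3), (1, 3), (2, 3), (3, 3), (4, 3)}.
Total count |C(F_5)_aff| = 5.


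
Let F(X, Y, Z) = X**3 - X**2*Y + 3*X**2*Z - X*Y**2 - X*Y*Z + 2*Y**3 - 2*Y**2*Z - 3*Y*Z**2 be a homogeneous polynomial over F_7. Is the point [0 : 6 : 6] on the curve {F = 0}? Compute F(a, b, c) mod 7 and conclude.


F(0,6,6) ≡ 3 (mod 7); P is NOT on the curve.

Evaluate F(0, 6, 6) term-by-term (mod 7).
  X**3 ↦ 1·0·1·1 = 0
  -X**2*Y ↦ -1·0·6·1 = 0
  3*X**2*Z ↦ 3·0·1·6 = 0
  -X*Y**2 ↦ -1·0·36·1 = 0
  -X*Y*Z ↦ -1·0·6·6 = 0
  2*Y**3 ↦ 2·1·216·1 = 432
  -2*Y**2*Z ↦ -2·1·36·6 = -432
  -3*Y*Z**2 ↦ -3·1·6·36 = -648
Sum: F(0, 6, 6) = (0) + (0) + (0) + (0) + (0) + (432) + (-432) + (-648) = -648.
Reducing mod 7: -648 ≡ 3 (mod 7).
Since F(a, b, c) ≡ 3 ≠ 0 (mod 7), P does NOT lie on the curve.


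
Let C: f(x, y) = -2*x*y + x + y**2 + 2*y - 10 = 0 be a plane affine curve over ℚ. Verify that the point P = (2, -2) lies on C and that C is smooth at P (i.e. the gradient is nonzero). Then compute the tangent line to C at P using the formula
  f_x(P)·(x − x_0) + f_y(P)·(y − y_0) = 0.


Tangent line at P: 5*x - 6*y - 22 = 0.

Step 1: f(2, -2) = 0, so P lies on C.
Step 2: partial derivatives
  f_x(x, y) = 1 - 2*y, f_y(x, y) = -2*x + 2*y + 2.
  f_x(P) = 5, f_y(P) = -6 (gradient nonzero, so P is smooth).
Step 3: tangent line at P: 5·(x − 2) + -6·(y − -2) = 0.
Expanding: 5*x - 6*y - 22 = 0.


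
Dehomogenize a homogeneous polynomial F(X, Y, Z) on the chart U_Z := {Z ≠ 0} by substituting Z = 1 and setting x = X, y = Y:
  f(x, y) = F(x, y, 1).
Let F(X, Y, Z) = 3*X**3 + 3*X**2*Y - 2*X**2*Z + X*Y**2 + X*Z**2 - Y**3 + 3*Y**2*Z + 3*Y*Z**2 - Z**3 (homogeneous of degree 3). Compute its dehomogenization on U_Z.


f(x, y) = 3*x**3 + 3*x**2*y - 2*x**2 + x*y**2 + x - y**3 + 3*y**2 + 3*y - 1

On U_Z we set Z = 1. Each monomial c·X^i·Y^j·Z^k in F becomes c·x^i·y^j·1^k = c·x^i·y^j.
Substituting Z = 1: F(X, Y, 1) = 3*x**3 + 3*x**2*y - 2*x**2 + x*y**2 + x - y**3 + 3*y**2 + 3*y - 1.
Note: deg(f) ≤ deg(F) = 3; strict inequality happens when F is divisible by Z (lost terms).


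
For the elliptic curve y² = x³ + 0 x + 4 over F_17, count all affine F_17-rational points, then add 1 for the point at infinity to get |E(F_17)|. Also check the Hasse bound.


Affine points = {(0, 2), (0, 15), (4, 0), (6, 4), (6, 13), (9, 6), (9, 11), (10, 1), (10, 16), (11, 3), (11, 14), (12, 7), (12, 10), (13, 5), (13, 12), (15, 8), (15, 9)}; affine count = 17; |E(F_17)| = 18.

Discriminant check: Δ ∝ 4a³ + 27b² = 4·0³ + 27·4² = 4·0 + 27·16 ≡ 7 (mod 17). Nonzero ⇒ E is nonsingular.
For each x ∈ F_17, compute rhs = x³ + 0·x + 4 mod 17, then count y ∈ F_17 with y² ≡ rhs.
  x = 0: rhs = 4, matching y values: 2, 15 (2 points).
  x = 1: rhs = 5, matching y values: none (0 points).
  x = 2: rhs = 12, matching y values: none (0 points).
  x = 3: rhs = 14, matching y values: none (0 points).
  x = 4: rhs = 0, matching y values: 0 (1 points).
  x = 5: rhs = 10, matching y values: none (0 points).
  x = 6: rhs = 16, matching y values: 4, 13 (2 points).
  x = 7: rhs = 7, matching y values: none (0 points).
  x = 8: rhs = 6, matching y values: none (0 points).
  x = 9: rhs = 2, matching y values: 6, 11 (2 points).
  x = 10: rhs = 1, matching y values: 1, 16 (2 points).
  x = 11: rhs = 9, matching y values: 3, 14 (2 points).
  x = 12: rhs = 15, matching y values: 7, 10 (2 points).
  x = 13: rhs = 8, matching y values: 5, 12 (2 points).
  x = 14: rhs = 11, matching y values: none (0 points).
  x = 15: rhs = 13, matching y values: 8, 9 (2 points).
  x = 16: rhs = 3, matching y values: none (0 points).
Total affine count: 17.
Full point count |E(F_17)| = 17 + 1 = 18.
Hasse bound: |18 − (17+1)| = |0| = 0 ≤ 2√17 ≈ 8.2462 ✓.


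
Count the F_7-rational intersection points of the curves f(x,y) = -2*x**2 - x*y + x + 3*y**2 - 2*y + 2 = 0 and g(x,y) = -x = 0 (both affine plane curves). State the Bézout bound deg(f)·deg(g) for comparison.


Common zeros: {(0, 4), (0, 6)}; count = 2; Bézout bound = 2.

deg(f) = 2, deg(g) = 1, so Bézout bound = 2.
Scan x ∈ F_7. For each x, list the y ∈ F_7 with f(x, y) ≡ 0 and those with g(x, y) ≡ 0 (mod 7); the common zeros in that column are the intersection.
  x = 0: f ≡ 0 at y ∈ {4, 6}; g ≡ 0 at y ∈ {0, 1, 2, 3, 4, 5, 6}; common: {4, 6}.
  x = 1: f ≡ 0 at y ∈ {2, 6}; g ≡ 0 at y ∈ ∅; common: ∅.
  x = 2: f ≡ 0 at y ∈ {2, 4}; g ≡ 0 at y ∈ ∅; common: ∅.
  x = 3: f ≡ 0 at y ∈ ∅; g ≡ 0 at y ∈ ∅; common: ∅.
  x = 4: f ≡ 0 at y ∈ ∅; g ≡ 0 at y ∈ ∅; common: ∅.
  x = 5: f ≡ 0 at y ∈ ∅; g ≡ 0 at y ∈ ∅; common: ∅.
  x = 6: f ≡ 0 at y ∈ ∅; g ≡ 0 at y ∈ ∅; common: ∅.
Collecting: common zeros = {(0, 4), (0, 6)}, so the count is 2.
Comparison with the Bézout bound: 2 ≤ 2 = deg(f)·deg(g), as expected for curves with no common component (the bound is attained).
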